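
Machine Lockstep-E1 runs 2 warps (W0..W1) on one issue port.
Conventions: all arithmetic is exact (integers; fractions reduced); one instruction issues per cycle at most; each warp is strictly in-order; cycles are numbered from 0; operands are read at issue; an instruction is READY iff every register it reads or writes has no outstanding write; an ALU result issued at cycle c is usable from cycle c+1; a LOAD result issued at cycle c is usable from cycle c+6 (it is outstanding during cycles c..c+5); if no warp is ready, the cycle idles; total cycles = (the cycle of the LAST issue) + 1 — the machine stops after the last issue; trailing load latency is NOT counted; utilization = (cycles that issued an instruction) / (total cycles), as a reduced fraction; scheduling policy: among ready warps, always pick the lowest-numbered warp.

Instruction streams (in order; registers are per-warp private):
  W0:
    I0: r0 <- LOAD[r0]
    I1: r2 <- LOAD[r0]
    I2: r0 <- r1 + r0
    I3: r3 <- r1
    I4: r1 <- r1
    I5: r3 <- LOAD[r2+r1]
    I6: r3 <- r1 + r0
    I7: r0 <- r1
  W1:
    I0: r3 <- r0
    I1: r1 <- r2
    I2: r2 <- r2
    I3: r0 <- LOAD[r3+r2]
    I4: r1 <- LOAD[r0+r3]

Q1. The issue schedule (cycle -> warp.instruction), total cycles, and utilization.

cycle 0: W0.I0
cycle 1: W1.I0
cycle 2: W1.I1
cycle 3: W1.I2
cycle 4: W1.I3
cycle 5: idle
cycle 6: W0.I1
cycle 7: W0.I2
cycle 8: W0.I3
cycle 9: W0.I4
cycle 10: W1.I4
cycle 11: idle
cycle 12: W0.I5
cycle 13: idle
cycle 14: idle
cycle 15: idle
cycle 16: idle
cycle 17: idle
cycle 18: W0.I6
cycle 19: W0.I7

Answer: 20 cycles, utilization 13/20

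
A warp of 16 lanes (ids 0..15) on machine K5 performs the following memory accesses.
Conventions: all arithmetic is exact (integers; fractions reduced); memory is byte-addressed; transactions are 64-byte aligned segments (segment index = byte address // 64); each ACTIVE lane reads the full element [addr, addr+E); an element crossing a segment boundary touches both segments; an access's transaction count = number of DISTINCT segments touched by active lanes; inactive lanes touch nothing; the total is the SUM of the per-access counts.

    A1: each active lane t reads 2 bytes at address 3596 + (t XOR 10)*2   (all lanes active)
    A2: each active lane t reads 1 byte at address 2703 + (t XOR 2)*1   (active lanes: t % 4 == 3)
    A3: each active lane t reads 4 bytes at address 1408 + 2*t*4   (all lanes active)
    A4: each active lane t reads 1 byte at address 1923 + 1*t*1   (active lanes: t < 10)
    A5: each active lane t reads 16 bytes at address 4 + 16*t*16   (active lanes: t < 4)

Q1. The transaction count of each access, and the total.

A1: 1 transaction
A2: 1 transaction
A3: 2 transactions
A4: 1 transaction
A5: 4 transactions

Answer: 1,1,2,1,4; total 9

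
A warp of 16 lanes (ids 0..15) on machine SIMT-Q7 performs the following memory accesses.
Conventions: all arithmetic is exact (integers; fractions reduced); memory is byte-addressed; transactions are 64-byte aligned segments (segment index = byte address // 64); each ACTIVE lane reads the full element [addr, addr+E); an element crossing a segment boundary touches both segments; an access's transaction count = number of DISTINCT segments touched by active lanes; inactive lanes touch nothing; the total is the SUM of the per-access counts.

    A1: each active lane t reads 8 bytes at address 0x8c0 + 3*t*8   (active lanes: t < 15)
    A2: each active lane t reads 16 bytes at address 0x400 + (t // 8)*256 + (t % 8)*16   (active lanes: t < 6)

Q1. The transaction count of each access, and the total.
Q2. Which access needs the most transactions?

A1: 6 transactions
A2: 2 transactions

Answer: 6,2; total 8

Answer: A1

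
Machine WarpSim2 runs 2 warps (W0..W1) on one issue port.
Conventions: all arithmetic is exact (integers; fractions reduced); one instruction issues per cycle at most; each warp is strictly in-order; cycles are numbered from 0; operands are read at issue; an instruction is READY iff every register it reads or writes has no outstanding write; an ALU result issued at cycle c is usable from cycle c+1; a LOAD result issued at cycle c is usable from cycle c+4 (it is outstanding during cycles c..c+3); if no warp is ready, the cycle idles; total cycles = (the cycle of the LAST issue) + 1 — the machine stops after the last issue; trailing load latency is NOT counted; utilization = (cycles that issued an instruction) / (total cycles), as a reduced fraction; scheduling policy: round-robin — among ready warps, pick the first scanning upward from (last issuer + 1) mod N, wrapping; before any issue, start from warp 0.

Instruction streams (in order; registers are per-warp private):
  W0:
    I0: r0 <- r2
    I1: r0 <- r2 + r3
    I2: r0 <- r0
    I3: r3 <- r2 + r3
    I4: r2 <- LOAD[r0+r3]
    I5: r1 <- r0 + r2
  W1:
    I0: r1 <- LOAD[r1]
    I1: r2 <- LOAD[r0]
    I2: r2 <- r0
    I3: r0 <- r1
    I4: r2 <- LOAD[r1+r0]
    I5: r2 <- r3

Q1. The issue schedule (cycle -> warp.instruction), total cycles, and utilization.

cycle 0: W0.I0
cycle 1: W1.I0
cycle 2: W0.I1
cycle 3: W1.I1
cycle 4: W0.I2
cycle 5: W0.I3
cycle 6: W0.I4
cycle 7: W1.I2
cycle 8: W1.I3
cycle 9: W1.I4
cycle 10: W0.I5
cycle 11: idle
cycle 12: idle
cycle 13: W1.I5

Answer: 14 cycles, utilization 6/7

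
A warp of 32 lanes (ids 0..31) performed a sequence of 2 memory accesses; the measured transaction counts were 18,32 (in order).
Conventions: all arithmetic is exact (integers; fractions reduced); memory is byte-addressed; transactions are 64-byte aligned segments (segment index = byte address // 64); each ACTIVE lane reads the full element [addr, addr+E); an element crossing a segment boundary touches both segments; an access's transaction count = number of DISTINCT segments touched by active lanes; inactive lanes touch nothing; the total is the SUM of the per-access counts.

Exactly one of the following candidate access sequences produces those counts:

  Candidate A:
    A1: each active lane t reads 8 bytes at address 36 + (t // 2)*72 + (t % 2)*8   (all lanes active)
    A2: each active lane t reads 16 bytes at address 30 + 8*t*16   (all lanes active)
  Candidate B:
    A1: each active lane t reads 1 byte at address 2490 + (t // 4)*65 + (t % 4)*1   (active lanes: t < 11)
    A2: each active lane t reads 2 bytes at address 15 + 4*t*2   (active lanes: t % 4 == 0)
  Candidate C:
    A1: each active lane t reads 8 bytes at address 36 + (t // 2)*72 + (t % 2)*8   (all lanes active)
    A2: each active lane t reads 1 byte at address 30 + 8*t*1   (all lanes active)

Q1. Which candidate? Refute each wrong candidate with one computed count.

B: A1 gives 3 transactions, not 18
C: A2 gives 5 transactions, not 32
A: all counts match (18,32)

Answer: A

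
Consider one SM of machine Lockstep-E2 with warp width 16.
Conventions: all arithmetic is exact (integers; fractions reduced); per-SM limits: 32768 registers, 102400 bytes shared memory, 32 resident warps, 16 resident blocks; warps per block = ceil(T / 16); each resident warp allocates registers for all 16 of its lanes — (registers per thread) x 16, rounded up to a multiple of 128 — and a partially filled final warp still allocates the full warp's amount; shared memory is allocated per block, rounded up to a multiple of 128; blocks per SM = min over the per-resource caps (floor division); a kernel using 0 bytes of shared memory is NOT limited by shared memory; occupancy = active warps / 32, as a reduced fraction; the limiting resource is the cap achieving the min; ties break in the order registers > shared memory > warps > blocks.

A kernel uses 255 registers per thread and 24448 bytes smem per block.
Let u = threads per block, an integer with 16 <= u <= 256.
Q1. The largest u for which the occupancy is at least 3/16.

Answer: u = 128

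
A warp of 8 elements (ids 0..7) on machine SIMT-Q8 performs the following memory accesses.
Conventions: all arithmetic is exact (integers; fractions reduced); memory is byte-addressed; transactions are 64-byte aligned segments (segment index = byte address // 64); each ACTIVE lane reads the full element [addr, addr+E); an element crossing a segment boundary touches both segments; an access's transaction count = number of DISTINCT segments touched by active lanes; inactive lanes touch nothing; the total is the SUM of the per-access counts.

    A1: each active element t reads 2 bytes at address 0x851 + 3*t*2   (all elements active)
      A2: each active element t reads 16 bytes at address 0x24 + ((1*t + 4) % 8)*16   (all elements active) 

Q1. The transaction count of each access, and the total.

A1: 1 transaction
A2: 3 transactions

Answer: 1,3; total 4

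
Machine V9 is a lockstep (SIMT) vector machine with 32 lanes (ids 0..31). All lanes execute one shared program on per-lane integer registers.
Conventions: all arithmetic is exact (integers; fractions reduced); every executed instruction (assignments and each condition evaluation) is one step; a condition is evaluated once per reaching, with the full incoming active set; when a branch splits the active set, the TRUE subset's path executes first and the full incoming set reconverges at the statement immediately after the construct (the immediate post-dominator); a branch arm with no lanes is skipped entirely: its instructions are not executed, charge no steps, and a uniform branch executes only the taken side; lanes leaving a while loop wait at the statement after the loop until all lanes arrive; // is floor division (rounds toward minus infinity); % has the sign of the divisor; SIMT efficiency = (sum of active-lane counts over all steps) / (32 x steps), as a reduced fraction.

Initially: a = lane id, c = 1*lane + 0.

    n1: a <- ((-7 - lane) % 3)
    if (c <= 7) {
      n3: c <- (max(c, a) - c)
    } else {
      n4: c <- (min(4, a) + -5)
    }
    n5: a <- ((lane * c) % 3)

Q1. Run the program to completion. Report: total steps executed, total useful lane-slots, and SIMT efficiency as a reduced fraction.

Answer: 5 steps, 128 useful, 4/5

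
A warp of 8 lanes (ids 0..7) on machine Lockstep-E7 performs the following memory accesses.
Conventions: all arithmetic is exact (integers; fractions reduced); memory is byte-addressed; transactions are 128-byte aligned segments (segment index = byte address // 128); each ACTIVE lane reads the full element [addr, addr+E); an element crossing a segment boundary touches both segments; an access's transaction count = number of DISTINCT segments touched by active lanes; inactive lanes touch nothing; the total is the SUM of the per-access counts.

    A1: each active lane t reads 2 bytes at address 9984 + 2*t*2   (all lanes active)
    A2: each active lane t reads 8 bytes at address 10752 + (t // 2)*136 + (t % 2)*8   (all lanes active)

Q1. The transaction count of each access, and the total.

A1: 1 transaction
A2: 4 transactions

Answer: 1,4; total 5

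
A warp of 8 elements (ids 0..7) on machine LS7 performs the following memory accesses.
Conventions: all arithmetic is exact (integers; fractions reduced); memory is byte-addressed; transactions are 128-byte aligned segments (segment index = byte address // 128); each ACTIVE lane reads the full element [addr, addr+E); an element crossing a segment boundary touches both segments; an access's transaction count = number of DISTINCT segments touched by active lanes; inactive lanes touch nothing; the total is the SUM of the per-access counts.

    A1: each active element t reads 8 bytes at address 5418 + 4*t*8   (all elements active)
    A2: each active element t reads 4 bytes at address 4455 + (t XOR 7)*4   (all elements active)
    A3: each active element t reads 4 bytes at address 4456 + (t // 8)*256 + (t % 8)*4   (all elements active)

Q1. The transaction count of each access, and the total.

A1: 3 transactions
A2: 2 transactions
A3: 2 transactions

Answer: 3,2,2; total 7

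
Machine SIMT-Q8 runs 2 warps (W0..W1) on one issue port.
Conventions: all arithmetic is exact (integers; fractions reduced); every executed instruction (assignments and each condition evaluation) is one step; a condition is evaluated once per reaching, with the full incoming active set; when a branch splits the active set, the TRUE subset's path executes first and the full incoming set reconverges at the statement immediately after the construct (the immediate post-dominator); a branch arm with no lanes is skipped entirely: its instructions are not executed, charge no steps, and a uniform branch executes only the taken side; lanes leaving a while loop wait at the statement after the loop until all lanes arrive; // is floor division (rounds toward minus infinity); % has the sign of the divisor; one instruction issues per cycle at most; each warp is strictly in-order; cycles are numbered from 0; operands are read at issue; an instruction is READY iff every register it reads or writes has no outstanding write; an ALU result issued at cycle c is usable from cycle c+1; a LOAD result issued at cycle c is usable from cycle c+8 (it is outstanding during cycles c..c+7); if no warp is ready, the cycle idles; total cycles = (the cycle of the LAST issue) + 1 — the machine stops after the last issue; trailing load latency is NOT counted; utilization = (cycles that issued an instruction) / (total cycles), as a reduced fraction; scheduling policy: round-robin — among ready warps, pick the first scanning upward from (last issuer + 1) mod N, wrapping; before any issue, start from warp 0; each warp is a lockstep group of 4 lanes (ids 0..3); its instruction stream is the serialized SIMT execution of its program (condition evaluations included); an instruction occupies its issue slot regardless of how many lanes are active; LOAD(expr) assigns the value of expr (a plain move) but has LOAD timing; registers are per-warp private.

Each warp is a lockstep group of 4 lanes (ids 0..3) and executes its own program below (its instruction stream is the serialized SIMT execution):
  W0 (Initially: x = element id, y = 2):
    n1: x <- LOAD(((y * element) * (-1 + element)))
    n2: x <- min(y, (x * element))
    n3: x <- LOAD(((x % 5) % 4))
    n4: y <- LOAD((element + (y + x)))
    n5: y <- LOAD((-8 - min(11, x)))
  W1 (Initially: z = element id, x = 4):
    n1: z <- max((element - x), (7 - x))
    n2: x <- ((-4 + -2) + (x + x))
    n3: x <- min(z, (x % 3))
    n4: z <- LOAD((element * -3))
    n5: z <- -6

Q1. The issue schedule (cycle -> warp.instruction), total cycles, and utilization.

cycle 0: W0.I0
cycle 1: W1.I0
cycle 2: W1.I1
cycle 3: W1.I2
cycle 4: W1.I3
cycle 5: idle
cycle 6: idle
cycle 7: idle
cycle 8: W0.I1
cycle 9: W0.I2
cycle 10: idle
cycle 11: idle
cycle 12: W1.I4
cycle 13: idle
cycle 14: idle
cycle 15: idle
cycle 16: idle
cycle 17: W0.I3
cycle 18: idle
cycle 19: idle
cycle 20: idle
cycle 21: idle
cycle 22: idle
cycle 23: idle
cycle 24: idle
cycle 25: W0.I4

Answer: 26 cycles, utilization 5/13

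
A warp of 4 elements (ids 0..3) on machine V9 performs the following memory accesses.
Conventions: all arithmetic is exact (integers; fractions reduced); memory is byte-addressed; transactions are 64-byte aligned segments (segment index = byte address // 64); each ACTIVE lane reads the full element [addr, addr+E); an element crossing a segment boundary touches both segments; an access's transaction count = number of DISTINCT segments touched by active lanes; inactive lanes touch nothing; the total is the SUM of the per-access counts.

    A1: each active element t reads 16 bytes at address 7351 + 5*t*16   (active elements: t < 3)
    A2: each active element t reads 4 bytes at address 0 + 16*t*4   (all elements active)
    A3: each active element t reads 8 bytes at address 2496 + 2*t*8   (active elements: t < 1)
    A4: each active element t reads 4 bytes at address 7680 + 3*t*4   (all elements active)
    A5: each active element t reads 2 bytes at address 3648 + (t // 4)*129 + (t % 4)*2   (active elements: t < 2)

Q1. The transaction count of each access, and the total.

A1: 4 transactions
A2: 4 transactions
A3: 1 transaction
A4: 1 transaction
A5: 1 transaction

Answer: 4,4,1,1,1; total 11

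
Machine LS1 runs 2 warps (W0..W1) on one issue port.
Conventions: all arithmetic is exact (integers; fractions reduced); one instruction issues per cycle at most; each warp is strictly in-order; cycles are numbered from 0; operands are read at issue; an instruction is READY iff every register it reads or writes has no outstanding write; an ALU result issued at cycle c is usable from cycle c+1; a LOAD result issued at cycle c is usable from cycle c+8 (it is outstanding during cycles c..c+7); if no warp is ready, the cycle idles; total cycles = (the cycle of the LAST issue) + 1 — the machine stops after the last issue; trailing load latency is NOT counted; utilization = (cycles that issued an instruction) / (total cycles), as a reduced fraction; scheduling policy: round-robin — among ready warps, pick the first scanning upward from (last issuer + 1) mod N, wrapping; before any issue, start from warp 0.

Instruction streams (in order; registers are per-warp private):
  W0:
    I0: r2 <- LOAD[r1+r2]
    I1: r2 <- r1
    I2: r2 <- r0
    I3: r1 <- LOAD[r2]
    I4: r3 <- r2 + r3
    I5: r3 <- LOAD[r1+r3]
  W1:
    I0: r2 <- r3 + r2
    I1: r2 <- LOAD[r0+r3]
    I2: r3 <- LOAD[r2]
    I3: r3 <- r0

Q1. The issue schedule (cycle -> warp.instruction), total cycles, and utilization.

cycle 0: W0.I0
cycle 1: W1.I0
cycle 2: W1.I1
cycle 3: idle
cycle 4: idle
cycle 5: idle
cycle 6: idle
cycle 7: idle
cycle 8: W0.I1
cycle 9: W0.I2
cycle 10: W1.I2
cycle 11: W0.I3
cycle 12: W0.I4
cycle 13: idle
cycle 14: idle
cycle 15: idle
cycle 16: idle
cycle 17: idle
cycle 18: W1.I3
cycle 19: W0.I5

Answer: 20 cycles, utilization 1/2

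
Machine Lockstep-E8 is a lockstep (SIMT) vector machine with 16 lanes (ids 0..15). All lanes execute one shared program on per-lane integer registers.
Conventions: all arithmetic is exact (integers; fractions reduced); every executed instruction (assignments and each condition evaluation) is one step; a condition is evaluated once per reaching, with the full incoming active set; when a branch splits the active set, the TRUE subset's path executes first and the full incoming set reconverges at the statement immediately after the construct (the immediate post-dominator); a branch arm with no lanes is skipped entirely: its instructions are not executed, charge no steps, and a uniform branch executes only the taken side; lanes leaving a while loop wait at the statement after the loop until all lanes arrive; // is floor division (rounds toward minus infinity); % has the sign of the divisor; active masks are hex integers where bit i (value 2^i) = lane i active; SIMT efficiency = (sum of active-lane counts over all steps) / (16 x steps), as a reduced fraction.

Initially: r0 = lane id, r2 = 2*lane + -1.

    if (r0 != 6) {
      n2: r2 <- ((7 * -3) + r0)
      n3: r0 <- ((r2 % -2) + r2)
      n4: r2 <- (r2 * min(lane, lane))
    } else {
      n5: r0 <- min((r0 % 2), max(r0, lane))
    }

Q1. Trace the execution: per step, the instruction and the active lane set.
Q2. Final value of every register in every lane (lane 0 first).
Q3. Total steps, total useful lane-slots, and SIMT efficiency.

step 0: eval (r0 != 6)               0xffff
step 1: r2 <- ((7 * -3) + r0)        0xffbf
step 2: r0 <- ((r2 % -2) + r2)       0xffbf
step 3: r2 <- (r2 * min(lane, lane)) 0xffbf
step 4: r0 <- min((r0 % 2), max(r0, lane)) 0x0040

Answer: 5 steps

r0: -22,-20,-20,-18,-18,-16,0,-14,-14,-12,-12,-10,-10,-8,-8,-6
r2: 0,-20,-38,-54,-68,-80,11,-98,-104,-108,-110,-110,-108,-104,-98,-90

steps = 5; useful = 62; efficiency = 62/80 = 31/40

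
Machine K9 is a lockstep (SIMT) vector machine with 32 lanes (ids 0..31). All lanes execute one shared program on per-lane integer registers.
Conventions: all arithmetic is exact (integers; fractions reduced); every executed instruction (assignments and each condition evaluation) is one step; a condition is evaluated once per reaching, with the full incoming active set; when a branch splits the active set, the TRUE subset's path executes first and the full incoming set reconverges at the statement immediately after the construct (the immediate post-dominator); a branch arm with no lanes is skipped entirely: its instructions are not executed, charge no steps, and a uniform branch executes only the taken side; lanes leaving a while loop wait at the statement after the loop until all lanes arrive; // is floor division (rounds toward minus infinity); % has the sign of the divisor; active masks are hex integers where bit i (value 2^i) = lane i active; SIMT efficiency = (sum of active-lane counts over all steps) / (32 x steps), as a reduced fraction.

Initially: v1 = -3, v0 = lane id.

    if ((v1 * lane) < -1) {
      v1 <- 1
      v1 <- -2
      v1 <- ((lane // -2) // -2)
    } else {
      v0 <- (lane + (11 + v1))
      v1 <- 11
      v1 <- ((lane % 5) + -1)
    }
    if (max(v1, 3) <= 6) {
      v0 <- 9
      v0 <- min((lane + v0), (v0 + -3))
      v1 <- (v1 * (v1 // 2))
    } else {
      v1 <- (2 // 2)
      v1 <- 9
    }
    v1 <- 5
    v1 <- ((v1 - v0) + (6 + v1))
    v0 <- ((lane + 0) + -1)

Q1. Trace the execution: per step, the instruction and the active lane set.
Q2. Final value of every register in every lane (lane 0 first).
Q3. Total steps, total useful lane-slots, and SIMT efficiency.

step 0: eval ((v1 * lane) < -1)      0xffffffff
step 1: v1 <- 1                      0xfffffffe
step 2: v1 <- -2                     0xfffffffe
step 3: v1 <- ((lane // -2) // -2)   0xfffffffe
step 4: v0 <- (lane + (11 + v1))     0x00000001
step 5: v1 <- 11                     0x00000001
step 6: v1 <- ((lane % 5) + -1)      0x00000001
step 7: eval (max(v1, 3) <= 6)       0xffffffff
step 8: v0 <- 9                      0x07ffffff
step 9: v0 <- min((lane + v0), (v0 + -3)) 0x07ffffff
step 10: v1 <- (v1 * (v1 // 2))       0x07ffffff
step 11: v1 <- (2 // 2)               0xf8000000
step 12: v1 <- 9                      0xf8000000
step 13: v1 <- 5                      0xffffffff
step 14: v1 <- ((v1 - v0) + (6 + v1)) 0xffffffff
step 15: v0 <- ((lane + 0) + -1)      0xffffffff

Answer: 16 steps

v1: 10,10,10,10,10,10,10,10,10,10,10,10,10,10,10,10,10,10,10,10,10,10,10,10,10,10,10,-11,-12,-13,-14,-15
v0: -1,0,1,2,3,4,5,6,7,8,9,10,11,12,13,14,15,16,17,18,19,20,21,22,23,24,25,26,27,28,29,30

steps = 16; useful = 347; efficiency = 347/512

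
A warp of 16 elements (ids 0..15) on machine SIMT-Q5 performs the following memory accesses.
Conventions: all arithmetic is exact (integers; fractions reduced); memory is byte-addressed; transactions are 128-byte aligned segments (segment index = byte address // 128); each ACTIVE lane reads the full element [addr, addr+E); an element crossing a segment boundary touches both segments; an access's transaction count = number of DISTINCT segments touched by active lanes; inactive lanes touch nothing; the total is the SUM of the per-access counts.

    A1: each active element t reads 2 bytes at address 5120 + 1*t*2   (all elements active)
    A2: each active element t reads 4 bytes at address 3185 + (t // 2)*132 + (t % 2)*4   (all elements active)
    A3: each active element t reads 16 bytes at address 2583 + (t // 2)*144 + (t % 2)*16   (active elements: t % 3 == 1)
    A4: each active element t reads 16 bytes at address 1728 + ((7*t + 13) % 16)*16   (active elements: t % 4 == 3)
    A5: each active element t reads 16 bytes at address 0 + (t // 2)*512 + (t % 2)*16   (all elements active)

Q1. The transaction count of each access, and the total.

A1: 1 transaction
A2: 9 transactions
A3: 5 transactions
A4: 3 transactions
A5: 8 transactions

Answer: 1,9,5,3,8; total 26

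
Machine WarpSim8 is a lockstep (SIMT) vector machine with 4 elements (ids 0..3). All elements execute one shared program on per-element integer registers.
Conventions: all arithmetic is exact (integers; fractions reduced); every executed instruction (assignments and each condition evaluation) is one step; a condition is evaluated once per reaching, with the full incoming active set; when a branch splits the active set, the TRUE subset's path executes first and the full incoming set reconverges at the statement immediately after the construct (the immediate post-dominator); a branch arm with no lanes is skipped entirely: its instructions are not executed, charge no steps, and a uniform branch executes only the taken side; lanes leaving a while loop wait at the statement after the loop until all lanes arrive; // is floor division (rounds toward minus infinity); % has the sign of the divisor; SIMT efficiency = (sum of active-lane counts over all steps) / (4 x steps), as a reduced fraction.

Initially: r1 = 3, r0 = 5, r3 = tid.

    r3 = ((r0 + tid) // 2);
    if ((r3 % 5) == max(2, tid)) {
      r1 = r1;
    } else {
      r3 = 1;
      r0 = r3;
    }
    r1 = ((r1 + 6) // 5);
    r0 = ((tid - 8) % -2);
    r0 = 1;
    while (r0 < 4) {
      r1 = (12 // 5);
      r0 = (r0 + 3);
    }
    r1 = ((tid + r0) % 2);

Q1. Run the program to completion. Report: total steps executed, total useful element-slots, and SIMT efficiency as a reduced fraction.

Answer: 13 steps, 47 useful, 47/52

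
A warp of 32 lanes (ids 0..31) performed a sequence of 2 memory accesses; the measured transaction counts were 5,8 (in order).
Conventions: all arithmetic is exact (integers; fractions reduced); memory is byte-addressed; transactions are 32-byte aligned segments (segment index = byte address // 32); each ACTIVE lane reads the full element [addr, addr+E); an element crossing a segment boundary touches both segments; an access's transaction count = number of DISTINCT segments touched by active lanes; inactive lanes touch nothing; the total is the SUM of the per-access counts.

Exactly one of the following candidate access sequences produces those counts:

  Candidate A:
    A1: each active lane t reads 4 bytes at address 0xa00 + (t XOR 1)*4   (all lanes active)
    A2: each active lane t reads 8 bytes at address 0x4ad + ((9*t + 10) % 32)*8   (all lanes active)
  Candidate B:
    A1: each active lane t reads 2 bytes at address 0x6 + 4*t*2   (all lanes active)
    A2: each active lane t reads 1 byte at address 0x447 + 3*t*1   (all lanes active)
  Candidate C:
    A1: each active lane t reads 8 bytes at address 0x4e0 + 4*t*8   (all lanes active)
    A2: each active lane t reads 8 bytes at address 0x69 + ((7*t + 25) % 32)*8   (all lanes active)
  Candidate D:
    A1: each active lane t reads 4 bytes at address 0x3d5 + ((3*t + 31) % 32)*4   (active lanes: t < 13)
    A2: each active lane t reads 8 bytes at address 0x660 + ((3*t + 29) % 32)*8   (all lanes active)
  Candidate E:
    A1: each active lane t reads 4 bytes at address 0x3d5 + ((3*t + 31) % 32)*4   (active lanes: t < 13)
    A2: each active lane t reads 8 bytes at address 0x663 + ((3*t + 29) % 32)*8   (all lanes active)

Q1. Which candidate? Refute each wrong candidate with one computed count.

A: A1 gives 4 transactions, not 5
B: A1 gives 8 transactions, not 5
C: A1 gives 32 transactions, not 5
E: A2 gives 9 transactions, not 8
D: all counts match (5,8)

Answer: D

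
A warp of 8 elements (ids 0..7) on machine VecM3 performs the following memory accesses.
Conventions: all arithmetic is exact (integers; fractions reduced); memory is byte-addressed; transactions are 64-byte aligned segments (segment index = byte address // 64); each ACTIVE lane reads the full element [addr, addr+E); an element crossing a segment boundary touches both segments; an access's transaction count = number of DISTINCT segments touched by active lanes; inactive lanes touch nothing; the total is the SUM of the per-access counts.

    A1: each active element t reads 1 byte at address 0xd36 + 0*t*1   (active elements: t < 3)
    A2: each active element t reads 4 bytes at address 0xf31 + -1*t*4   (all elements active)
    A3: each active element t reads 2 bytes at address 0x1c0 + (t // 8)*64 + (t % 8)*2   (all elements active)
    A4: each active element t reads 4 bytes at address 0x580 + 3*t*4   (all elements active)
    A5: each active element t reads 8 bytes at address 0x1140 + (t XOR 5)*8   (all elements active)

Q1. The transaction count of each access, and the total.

A1: 1 transaction
A2: 1 transaction
A3: 1 transaction
A4: 2 transactions
A5: 1 transaction

Answer: 1,1,1,2,1; total 6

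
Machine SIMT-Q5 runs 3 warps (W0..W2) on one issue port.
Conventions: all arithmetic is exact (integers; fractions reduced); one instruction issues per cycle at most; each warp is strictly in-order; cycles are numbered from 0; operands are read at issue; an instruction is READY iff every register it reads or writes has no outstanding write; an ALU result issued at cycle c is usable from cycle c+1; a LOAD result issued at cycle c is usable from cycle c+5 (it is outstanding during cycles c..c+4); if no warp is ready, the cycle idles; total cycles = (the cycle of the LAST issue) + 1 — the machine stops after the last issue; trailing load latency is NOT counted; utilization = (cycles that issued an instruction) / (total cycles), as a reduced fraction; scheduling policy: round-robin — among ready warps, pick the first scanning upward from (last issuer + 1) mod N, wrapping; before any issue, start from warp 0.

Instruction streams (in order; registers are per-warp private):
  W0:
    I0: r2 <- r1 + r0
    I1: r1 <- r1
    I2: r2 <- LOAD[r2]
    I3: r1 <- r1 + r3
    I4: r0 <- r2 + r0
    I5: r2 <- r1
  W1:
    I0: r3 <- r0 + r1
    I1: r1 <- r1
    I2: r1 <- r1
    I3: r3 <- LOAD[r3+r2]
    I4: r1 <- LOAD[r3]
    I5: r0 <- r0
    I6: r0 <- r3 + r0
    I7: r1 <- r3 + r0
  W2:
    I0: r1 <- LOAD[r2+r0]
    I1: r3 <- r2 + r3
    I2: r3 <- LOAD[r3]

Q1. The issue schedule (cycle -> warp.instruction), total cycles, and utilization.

cycle 0: W0.I0
cycle 1: W1.I0
cycle 2: W2.I0
cycle 3: W0.I1
cycle 4: W1.I1
cycle 5: W2.I1
cycle 6: W0.I2
cycle 7: W1.I2
cycle 8: W2.I2
cycle 9: W0.I3
cycle 10: W1.I3
cycle 11: W0.I4
cycle 12: W0.I5
cycle 13: idle
cycle 14: idle
cycle 15: W1.I4
cycle 16: W1.I5
cycle 17: W1.I6
cycle 18: idle
cycle 19: idle
cycle 20: W1.I7

Answer: 21 cycles, utilization 17/21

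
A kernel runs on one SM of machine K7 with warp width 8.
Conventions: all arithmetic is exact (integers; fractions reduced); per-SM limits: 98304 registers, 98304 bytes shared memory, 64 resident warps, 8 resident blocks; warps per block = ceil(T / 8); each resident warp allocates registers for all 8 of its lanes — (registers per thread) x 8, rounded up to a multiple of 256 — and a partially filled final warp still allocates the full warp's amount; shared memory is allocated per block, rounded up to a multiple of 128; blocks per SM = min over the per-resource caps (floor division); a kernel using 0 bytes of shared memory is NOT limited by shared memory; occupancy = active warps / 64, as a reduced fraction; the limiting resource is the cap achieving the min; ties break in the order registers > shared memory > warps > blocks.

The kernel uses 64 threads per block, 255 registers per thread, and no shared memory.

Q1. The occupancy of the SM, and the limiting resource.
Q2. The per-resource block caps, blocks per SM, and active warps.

Answer: occupancy 3/4, limited by registers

registers: 6 blocks
shared memory: no limit (kernel uses none)
warps: 8 blocks
blocks: 8 blocks

Answer: 6 blocks, 48 active warps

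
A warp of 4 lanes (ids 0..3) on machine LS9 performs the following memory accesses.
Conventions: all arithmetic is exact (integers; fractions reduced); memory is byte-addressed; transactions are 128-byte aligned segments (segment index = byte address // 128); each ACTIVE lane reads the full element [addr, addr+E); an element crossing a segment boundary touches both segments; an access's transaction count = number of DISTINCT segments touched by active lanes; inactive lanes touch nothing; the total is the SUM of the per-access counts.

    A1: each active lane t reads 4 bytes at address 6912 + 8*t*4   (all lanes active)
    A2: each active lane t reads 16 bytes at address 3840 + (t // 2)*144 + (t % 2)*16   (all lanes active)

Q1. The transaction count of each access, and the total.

A1: 1 transaction
A2: 2 transactions

Answer: 1,2; total 3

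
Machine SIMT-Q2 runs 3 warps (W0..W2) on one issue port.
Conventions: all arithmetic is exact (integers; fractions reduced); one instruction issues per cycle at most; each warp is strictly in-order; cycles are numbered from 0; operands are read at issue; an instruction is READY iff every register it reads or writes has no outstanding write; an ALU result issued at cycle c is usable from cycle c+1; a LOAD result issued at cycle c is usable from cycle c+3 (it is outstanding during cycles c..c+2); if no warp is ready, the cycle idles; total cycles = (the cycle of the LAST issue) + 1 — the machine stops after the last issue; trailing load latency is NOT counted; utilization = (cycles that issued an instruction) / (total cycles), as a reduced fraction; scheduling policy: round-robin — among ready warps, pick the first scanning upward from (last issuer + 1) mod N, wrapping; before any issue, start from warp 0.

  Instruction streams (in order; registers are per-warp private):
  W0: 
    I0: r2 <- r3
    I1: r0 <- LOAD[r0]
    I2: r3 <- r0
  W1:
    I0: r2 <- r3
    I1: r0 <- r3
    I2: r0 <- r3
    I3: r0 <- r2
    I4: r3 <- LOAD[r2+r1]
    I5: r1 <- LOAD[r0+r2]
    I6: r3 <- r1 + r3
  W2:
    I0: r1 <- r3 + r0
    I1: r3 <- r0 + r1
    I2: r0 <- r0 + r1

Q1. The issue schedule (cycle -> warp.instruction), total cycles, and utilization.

cycle 0: W0.I0
cycle 1: W1.I0
cycle 2: W2.I0
cycle 3: W0.I1
cycle 4: W1.I1
cycle 5: W2.I1
cycle 6: W0.I2
cycle 7: W1.I2
cycle 8: W2.I2
cycle 9: W1.I3
cycle 10: W1.I4
cycle 11: W1.I5
cycle 12: idle
cycle 13: idle
cycle 14: W1.I6

Answer: 15 cycles, utilization 13/15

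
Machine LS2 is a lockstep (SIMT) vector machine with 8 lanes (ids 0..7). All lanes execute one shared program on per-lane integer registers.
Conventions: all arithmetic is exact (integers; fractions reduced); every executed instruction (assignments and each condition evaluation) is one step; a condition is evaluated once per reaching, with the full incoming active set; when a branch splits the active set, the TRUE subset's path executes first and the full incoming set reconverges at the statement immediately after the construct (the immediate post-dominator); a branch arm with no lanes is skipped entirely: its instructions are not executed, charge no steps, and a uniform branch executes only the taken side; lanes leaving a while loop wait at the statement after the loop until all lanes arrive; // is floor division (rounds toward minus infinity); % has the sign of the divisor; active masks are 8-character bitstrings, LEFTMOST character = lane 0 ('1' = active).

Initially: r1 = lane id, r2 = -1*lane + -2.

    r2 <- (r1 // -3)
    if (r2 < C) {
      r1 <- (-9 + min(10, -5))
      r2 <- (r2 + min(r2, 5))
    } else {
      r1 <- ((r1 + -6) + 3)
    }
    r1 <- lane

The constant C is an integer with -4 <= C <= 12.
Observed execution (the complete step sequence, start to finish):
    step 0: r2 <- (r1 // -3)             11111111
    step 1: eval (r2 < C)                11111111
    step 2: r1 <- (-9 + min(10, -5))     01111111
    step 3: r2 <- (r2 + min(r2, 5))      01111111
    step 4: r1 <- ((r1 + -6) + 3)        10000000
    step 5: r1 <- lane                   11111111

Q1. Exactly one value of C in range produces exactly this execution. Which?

Answer: C = 0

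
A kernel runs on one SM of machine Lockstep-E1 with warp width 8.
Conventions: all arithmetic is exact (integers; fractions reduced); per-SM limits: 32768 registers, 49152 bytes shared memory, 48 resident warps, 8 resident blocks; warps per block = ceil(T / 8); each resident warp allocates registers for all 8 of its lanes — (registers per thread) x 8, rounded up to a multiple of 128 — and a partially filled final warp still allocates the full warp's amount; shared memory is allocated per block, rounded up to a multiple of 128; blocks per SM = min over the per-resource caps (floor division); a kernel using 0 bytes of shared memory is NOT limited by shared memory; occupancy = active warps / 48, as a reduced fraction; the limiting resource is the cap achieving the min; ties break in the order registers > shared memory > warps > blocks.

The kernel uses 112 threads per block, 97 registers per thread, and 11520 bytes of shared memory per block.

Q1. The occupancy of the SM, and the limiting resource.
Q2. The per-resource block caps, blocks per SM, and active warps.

Answer: occupancy 7/12, limited by registers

registers: 2 blocks
shared memory: 4 blocks
warps: 3 blocks
blocks: 8 blocks

Answer: 2 blocks, 28 active warps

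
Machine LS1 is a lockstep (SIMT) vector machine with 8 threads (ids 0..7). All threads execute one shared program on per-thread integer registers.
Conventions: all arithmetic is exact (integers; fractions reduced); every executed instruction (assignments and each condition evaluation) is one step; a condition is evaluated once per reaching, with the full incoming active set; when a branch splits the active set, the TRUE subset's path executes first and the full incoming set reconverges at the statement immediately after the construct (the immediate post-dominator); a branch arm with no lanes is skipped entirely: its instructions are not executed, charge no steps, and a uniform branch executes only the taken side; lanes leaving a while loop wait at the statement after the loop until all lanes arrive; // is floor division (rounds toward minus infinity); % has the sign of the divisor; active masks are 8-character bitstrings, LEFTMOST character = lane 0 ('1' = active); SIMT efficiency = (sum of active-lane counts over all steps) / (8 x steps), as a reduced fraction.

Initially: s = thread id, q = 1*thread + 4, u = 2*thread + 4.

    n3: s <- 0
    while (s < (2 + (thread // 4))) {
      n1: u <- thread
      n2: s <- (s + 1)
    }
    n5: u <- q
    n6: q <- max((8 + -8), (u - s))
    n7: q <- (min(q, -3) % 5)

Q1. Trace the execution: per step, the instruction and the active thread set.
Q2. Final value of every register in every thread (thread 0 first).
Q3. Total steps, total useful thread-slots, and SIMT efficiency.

step 0: s <- 0                       11111111
step 1: eval (s < (2 + (thread // 4))) 11111111
step 2: u <- thread                  11111111
step 3: s <- (s + 1)                 11111111
step 4: eval (s < (2 + (thread // 4))) 11111111
step 5: u <- thread                  11111111
step 6: s <- (s + 1)                 11111111
step 7: eval (s < (2 + (thread // 4))) 11111111
step 8: u <- thread                  00001111
step 9: s <- (s + 1)                 00001111
step 10: eval (s < (2 + (thread // 4))) 00001111
step 11: u <- q                       11111111
step 12: q <- max((8 + -8), (u - s))  11111111
step 13: q <- (min(q, -3) % 5)        11111111

Answer: 14 steps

s: 2,2,2,2,3,3,3,3
q: 2,2,2,2,2,2,2,2
u: 4,5,6,7,8,9,10,11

steps = 14; useful = 100; efficiency = 100/112 = 25/28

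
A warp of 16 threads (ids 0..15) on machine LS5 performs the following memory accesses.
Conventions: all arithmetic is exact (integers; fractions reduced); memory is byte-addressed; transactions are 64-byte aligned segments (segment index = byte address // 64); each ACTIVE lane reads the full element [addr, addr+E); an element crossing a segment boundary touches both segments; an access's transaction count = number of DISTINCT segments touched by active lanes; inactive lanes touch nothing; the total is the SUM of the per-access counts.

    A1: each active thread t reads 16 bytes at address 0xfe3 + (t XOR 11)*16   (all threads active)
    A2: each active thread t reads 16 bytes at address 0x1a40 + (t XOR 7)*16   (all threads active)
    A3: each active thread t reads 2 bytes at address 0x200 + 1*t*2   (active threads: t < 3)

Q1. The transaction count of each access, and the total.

A1: 5 transactions
A2: 4 transactions
A3: 1 transaction

Answer: 5,4,1; total 10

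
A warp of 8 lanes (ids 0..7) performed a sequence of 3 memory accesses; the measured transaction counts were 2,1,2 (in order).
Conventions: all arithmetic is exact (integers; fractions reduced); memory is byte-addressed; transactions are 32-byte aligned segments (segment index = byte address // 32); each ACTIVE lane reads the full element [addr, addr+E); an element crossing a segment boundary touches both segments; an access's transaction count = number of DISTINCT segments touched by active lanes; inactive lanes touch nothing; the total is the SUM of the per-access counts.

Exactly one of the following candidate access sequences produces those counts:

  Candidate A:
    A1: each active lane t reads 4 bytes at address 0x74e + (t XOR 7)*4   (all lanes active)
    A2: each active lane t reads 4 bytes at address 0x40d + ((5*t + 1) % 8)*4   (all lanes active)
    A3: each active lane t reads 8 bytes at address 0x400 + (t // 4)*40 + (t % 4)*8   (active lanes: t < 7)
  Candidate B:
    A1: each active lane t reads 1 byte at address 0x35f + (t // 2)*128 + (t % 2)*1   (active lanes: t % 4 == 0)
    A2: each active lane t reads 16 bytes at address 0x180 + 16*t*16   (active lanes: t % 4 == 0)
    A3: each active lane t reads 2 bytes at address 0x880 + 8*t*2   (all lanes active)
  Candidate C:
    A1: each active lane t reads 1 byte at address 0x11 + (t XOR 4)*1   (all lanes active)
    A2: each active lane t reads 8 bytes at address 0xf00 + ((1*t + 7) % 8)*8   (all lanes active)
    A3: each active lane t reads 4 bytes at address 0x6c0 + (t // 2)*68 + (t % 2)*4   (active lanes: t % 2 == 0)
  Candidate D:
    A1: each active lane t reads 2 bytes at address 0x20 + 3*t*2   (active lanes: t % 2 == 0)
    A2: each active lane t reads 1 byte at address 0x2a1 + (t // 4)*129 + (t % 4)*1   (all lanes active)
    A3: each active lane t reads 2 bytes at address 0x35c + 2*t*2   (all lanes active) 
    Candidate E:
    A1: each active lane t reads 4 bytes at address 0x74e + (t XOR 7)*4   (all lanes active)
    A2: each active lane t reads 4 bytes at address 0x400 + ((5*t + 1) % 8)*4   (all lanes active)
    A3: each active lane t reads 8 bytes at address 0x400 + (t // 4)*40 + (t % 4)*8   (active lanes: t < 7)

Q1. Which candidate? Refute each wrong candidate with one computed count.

A: A2 gives 2 transactions, not 1
B: A2 gives 2 transactions, not 1
C: A1 gives 1 transaction, not 2
D: A2 gives 2 transactions, not 1
E: all counts match (2,1,2)

Answer: E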